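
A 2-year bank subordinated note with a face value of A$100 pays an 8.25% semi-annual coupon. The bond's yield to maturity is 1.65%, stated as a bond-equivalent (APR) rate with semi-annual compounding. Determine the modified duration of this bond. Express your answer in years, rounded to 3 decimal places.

Periodic yield y = 0.00825. First find Macaulay duration:
  t   CF        PV=CF/(1+0.00825)^t    t·PV
  1        4.125         4.0912         4.0912
  2        4.125         4.0578         8.1155
  3        4.125         4.0246        12.0737
  4      104.125       100.7586       403.0344
  Σ                    112.9322       427.3149
P = 112.9322; Macaulay duration = 427.3149 / 112.9322 = 3.78382 half-year periods = 1.89191 years.
Modified duration = D_Mac / (1 + y) = 1.89191 / 1.00825 = 1.87643 years.

1.876 years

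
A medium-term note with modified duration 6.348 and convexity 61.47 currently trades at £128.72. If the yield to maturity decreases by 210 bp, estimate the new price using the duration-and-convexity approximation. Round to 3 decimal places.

Duration effect: -D_mod·Δy = -6.348 × (-0.021) = +0.133308
Convexity effect: ½·C·(Δy)² = 0.5 × 61.47 × (-0.021)² = +0.013554135
ΔP/P ≈ +0.133308 + 0.013554135 = +0.146862135
New price ≈ 128.72 × (1 + 0.146862135) = 147.6240940172.

£147.624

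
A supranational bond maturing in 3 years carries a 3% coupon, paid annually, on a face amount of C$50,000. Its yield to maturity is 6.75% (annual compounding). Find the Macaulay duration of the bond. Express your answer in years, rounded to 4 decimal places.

Periodic yield y = 0.0675. Discount each cash flow and weight by its year:
  t   CF        PV=CF/(1+0.0675)^t    t·PV
  1     1,500.00     1,405.1522     1,405.1522
  2     1,500.00     1,316.3018     2,632.6037
  3    51,500.00    42,335.3913   127,006.1738
  Σ                 45,056.8453   131,043.9297
Price P = Σ PV = 45,056.8453.
Macaulay duration = Σ(t·PV) / P = 131,043.9297 / 45,056.8453 = 2.90841 years.

2.9084 years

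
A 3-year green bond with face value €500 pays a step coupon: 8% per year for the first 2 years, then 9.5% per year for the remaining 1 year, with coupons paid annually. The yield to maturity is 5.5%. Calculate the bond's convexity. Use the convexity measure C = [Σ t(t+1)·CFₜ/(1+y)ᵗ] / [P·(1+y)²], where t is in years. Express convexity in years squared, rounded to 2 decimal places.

With y = 0.055:
  t   CF        PV=CF/(1+0.055)^t    t·PV        t(t+1)·PV
  1        40.00        37.9147        37.9147          75.8294
  2        40.00        35.9381        71.8762         215.6286
  3       547.50       466.2585     1,398.7754       5,595.1018
  Σ                    540.1113     1,508.5663       5,886.5597
P = 540.1113.
Convexity = Σ t(t+1)·PV / [P·(1+y)²] = 5,886.5597 / (540.1113 × 1.113025) = 9.79204.

9.79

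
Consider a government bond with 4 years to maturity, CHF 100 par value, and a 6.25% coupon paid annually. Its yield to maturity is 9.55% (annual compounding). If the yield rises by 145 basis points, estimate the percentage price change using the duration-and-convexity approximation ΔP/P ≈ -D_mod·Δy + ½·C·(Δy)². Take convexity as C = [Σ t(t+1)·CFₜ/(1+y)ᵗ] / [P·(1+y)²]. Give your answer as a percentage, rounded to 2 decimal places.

With y = 0.0955:
  t   CF        PV=CF/(1+0.0955)^t    t·PV        t(t+1)·PV
  1         6.25         5.7052         5.7052          11.4103
  2         6.25         5.2078        10.4156          31.2469
  3         6.25         4.7538        14.2615          57.0459
  4       106.25        73.7699       295.0797       1,475.3987
  Σ                     89.4367       325.4620       1,575.1018
P = 89.4367; D_Mac = 3.63902 yrs; D_mod = 3.32179 yrs; C = 14.67466.
Duration effect: -3.32179 × (+0.0145) = -0.048166
Convexity effect: 0.5 × 14.67466 × (0.0145)² = +0.0015427
ΔP/P ≈ -0.048166 + 0.0015427 = -0.046623 = -4.6623%.

-4.66%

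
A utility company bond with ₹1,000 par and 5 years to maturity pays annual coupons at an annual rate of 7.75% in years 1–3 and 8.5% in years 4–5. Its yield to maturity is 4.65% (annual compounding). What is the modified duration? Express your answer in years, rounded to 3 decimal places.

Periodic yield y = 0.0465. First find Macaulay duration:
  t   CF        PV=CF/(1+0.0465)^t    t·PV
  1        77.50        74.0564        74.0564
  2        77.50        70.7658       141.5315
  3        77.50        67.6214       202.8641
  4        85.00        70.8699       283.4797
  5     1,085.00       864.4375     4,322.1873
  Σ                  1,147.7509     5,024.1190
P = 1,147.7509; Macaulay duration = 5,024.1190 / 1,147.7509 = 4.37736 years.
Modified duration = D_Mac / (1 + y) = 4.37736 / 1.0465 = 4.18286 years.

4.183 years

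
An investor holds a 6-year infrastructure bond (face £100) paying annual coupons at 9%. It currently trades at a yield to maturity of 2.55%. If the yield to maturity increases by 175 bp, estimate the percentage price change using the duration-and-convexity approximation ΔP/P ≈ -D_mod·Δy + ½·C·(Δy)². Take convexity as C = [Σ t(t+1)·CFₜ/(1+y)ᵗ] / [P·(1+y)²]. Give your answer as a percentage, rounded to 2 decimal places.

-8.15%

With y = 0.0255:
  t   CF        PV=CF/(1+0.0255)^t    t·PV        t(t+1)·PV
  1         9.00         8.7762         8.7762          17.5524
  2         9.00         8.5580        17.1160          51.3479
  3         9.00         8.3452        25.0355         100.1421
  4         9.00         8.1377        32.5507         162.7533
  5         9.00         7.9353        39.6766         238.0595
  6       109.00        93.7157       562.2944       3,936.0608
  Σ                    135.4681       685.4493       4,505.9160
P = 135.4681; D_Mac = 5.05986 yrs; D_mod = 4.93404 yrs; C = 31.62822.
Duration effect: -4.93404 × (+0.0175) = -0.086346
Convexity effect: 0.5 × 31.62822 × (0.0175)² = +0.0048431
ΔP/P ≈ -0.086346 + 0.0048431 = -0.081503 = -8.1503%.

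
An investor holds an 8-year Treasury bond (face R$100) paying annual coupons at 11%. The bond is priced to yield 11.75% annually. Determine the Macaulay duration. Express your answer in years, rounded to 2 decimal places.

5.67 years

Periodic yield y = 0.1175. Discount each cash flow and weight by its year:
  t   CF        PV=CF/(1+0.1175)^t    t·PV
  1        11.00         9.8434         9.8434
  2        11.00         8.8084        17.6168
  3        11.00         7.8822        23.6467
  4        11.00         7.0535        28.2139
  5        11.00         6.3118        31.5591
  6        11.00         5.6482        33.8890
  7        11.00         5.0543        35.3800
  8       111.00        45.6397       365.1176
  Σ                     96.2415       545.2665
Price P = Σ PV = 96.2415.
Macaulay duration = Σ(t·PV) / P = 545.2665 / 96.2415 = 5.66561 years.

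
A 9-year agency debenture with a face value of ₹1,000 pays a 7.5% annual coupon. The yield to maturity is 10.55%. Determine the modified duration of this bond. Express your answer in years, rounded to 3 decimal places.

Periodic yield y = 0.1055. First find Macaulay duration:
  t   CF        PV=CF/(1+0.1055)^t    t·PV
  1        75.00        67.8426        67.8426
  2        75.00        61.3683       122.7365
  3        75.00        55.5118       166.5353
  4        75.00        50.2142       200.8567
  5        75.00        45.4221       227.1107
  6        75.00        41.0874       246.5245
  7        75.00        37.1664       260.1645
  8        75.00        33.6195       268.9560
  9     1,075.00       435.8928     3,923.0356
  Σ                    828.1250     5,483.7624
P = 828.1250; Macaulay duration = 5,483.7624 / 828.1250 = 6.62190 years.
Modified duration = D_Mac / (1 + y) = 6.62190 / 1.1055 = 5.98996 years.

5.990 years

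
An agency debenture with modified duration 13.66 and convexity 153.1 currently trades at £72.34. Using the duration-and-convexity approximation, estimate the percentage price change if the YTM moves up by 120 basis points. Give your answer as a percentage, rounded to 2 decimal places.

Duration effect: -D_mod·Δy = -13.66 × (+0.012) = -0.163920
Convexity effect: ½·C·(Δy)² = 0.5 × 153.1 × (0.012)² = +0.0110232
ΔP/P ≈ -0.163920 + 0.0110232 = -0.1528968
= -15.28968%.

-15.29%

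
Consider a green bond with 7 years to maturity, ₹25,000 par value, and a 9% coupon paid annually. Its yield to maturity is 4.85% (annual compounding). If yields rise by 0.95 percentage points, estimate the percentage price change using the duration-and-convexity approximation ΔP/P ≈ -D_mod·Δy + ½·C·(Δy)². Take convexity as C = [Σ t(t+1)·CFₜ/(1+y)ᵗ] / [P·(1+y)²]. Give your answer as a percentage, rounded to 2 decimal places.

With y = 0.0485:
  t   CF        PV=CF/(1+0.0485)^t    t·PV        t(t+1)·PV
  1     2,250.00     2,145.9227     2,145.9227       4,291.8455
  2     2,250.00     2,046.6597     4,093.3195      12,279.9585
  3     2,250.00     1,951.9883     5,855.9649      23,423.8598
  4     2,250.00     1,861.6961     7,446.7842      37,233.9211
  5     2,250.00     1,775.5804     8,877.9020      53,267.4122
  6     2,250.00     1,693.4482    10,160.6890      71,124.8232
  7    27,250.00    19,560.8383   136,925.8681   1,095,406.9448
  Σ                 31,036.1337   175,506.4506   1,297,028.7651
P = 31,036.1337; D_Mac = 5.65491 yrs; D_mod = 5.39333 yrs; C = 38.01414.
Duration effect: -5.39333 × (+0.0095) = -0.051237
Convexity effect: 0.5 × 38.01414 × (0.0095)² = +0.0017154
ΔP/P ≈ -0.051237 + 0.0017154 = -0.049521 = -4.9521%.

-4.95%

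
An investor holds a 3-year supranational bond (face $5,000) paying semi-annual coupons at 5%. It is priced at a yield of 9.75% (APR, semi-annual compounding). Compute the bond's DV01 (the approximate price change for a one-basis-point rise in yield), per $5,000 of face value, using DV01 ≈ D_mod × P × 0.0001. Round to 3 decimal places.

Periodic yield y = 0.04875.
  t   CF        PV=CF/(1+0.04875)^t    t·PV
  1       125.00       119.1895       119.1895
  2       125.00       113.6491       227.2982
  3       125.00       108.3663       325.0988
  4       125.00       103.3290       413.3159
  5       125.00        98.5258       492.6292
  6     5,125.00     3,851.7849    23,110.7094
  Σ                  4,394.8446    24,688.2410
P = 4,394.8446; D_Mac = 5.61755 half-year periods = 2.80877 yrs; D_mod = 2.67821 yrs.
DV01 ≈ 2.67821 × 4,394.8446 × 0.0001 = 1.177032.

$1.177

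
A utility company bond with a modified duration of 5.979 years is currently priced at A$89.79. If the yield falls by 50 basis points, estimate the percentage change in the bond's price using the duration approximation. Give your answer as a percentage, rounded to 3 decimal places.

+2.990%

Duration approximation: ΔP/P ≈ -D_mod · Δy = -5.979 × (-0.005) = +0.029895.
As a percentage: +2.9895%.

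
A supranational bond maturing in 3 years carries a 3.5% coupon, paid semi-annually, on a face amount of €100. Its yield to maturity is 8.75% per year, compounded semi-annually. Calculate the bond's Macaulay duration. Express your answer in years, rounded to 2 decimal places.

2.86 years

Periodic yield y = 0.04375. Discount each cash flow and weight by its period:
  t   CF        PV=CF/(1+0.04375)^t    t·PV
  1         1.75         1.6766         1.6766
  2         1.75         1.6064         3.2127
  3         1.75         1.5390         4.6171
  4         1.75         1.4745         5.8981
  5         1.75         1.4127         7.0636
  6       101.75        78.6965       472.1791
  Σ                     86.4058       494.6473
Price P = Σ PV = 86.4058.
Macaulay duration = Σ(t·PV) / P = 494.6473 / 86.4058 = 5.72470 half-year periods.
In years: 5.72470 / 2 = 2.86235 years.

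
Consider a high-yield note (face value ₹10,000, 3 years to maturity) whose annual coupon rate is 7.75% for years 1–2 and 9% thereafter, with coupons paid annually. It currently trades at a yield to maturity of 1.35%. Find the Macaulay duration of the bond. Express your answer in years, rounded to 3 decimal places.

2.810 years

Periodic yield y = 0.0135. Discount each cash flow and weight by its year:
  t   CF        PV=CF/(1+0.0135)^t    t·PV
  1       775.00       764.6769       764.6769
  2       775.00       754.4912     1,508.9825
  3    10,900.00    10,470.2063    31,410.6189
  Σ                 11,989.3744    33,684.2782
Price P = Σ PV = 11,989.3744.
Macaulay duration = Σ(t·PV) / P = 33,684.2782 / 11,989.3744 = 2.80951 years.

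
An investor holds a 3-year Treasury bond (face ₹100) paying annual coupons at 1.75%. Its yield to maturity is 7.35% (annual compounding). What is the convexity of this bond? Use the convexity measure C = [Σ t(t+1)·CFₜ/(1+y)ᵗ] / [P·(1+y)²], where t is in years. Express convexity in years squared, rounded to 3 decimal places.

With y = 0.0735:
  t   CF        PV=CF/(1+0.0735)^t    t·PV        t(t+1)·PV
  1         1.75         1.6302         1.6302           3.2604
  2         1.75         1.5186         3.0371           9.1114
  3       101.75        82.2486       246.7457         986.9826
  Σ                     85.3973       251.4130         999.3544
P = 85.3973.
Convexity = Σ t(t+1)·PV / [P·(1+y)²] = 999.3544 / (85.3973 × 1.152402) = 10.15480.

10.155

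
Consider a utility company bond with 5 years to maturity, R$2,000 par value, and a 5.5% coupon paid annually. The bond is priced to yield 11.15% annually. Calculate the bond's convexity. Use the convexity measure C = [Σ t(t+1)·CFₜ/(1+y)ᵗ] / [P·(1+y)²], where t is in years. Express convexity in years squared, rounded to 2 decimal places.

With y = 0.1115:
  t   CF        PV=CF/(1+0.1115)^t    t·PV        t(t+1)·PV
  1       110.00        98.9654        98.9654         197.9307
  2       110.00        89.0377       178.0753         534.2260
  3       110.00        80.1059       240.3176         961.2703
  4       110.00        72.0700       288.2802       1,441.4010
  5     2,110.00     1,243.7558     6,218.7790      37,312.6741
  Σ                  1,583.9347     7,024.4175      40,447.5021
P = 1,583.9347.
Convexity = Σ t(t+1)·PV / [P·(1+y)²] = 40,447.5021 / (1,583.9347 × 1.235432) = 20.66976.

20.67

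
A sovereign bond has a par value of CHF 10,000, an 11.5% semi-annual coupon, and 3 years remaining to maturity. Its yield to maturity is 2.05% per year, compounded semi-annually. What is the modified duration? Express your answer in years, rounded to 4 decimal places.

Periodic yield y = 0.01025. First find Macaulay duration:
  t   CF        PV=CF/(1+0.01025)^t    t·PV
  1       575.00       569.1660       569.1660
  2       575.00       563.3913     1,126.7826
  3       575.00       557.6751     1,673.0254
  4       575.00       552.0169     2,208.0678
  5       575.00       546.4162     2,732.0809
  6    10,575.00     9,947.3459    59,684.0756
  Σ                 12,736.0115    67,993.1982
P = 12,736.0115; Macaulay duration = 67,993.1982 / 12,736.0115 = 5.33866 half-year periods = 2.66933 years.
Modified duration = D_Mac / (1 + y) = 2.66933 / 1.01025 = 2.64225 years.

2.6422 years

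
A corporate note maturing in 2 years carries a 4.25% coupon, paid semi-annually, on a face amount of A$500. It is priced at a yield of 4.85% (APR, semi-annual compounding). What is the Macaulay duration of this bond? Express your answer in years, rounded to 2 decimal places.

1.94 years

Periodic yield y = 0.02425. Discount each cash flow and weight by its period:
  t   CF        PV=CF/(1+0.02425)^t    t·PV
  1       10.625        10.3734        10.3734
  2       10.625        10.1278        20.2557
  3       10.625         9.8881        29.6642
  4      510.625       463.9575     1,855.8299
  Σ                    494.3468     1,916.1232
Price P = Σ PV = 494.3468.
Macaulay duration = Σ(t·PV) / P = 1,916.1232 / 494.3468 = 3.87607 half-year periods.
In years: 3.87607 / 2 = 1.93804 years.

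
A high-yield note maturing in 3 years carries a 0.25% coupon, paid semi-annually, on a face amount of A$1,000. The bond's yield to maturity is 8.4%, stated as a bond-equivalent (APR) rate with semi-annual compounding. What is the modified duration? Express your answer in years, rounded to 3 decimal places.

Periodic yield y = 0.042. First find Macaulay duration:
  t   CF        PV=CF/(1+0.042)^t    t·PV
  1         1.25         1.1996         1.1996
  2         1.25         1.1513         2.3025
  3         1.25         1.1049         3.3146
  4         1.25         1.0603         4.2413
  5         1.25         1.0176         5.0879
  6     1,001.25       782.2331     4,693.3989
  Σ                    787.7668     4,709.5448
P = 787.7668; Macaulay duration = 4,709.5448 / 787.7668 = 5.97835 half-year periods = 2.98917 years.
Modified duration = D_Mac / (1 + y) = 2.98917 / 1.042 = 2.86869 years.

2.869 years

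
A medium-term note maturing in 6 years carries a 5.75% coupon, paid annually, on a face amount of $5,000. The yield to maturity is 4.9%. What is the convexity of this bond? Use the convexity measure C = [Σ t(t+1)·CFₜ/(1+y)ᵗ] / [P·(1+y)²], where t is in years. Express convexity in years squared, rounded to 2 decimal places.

31.93

With y = 0.049:
  t   CF        PV=CF/(1+0.049)^t    t·PV        t(t+1)·PV
  1       287.50       274.0705       274.0705         548.1411
  2       287.50       261.2684       522.5368       1,567.6104
  3       287.50       249.0642       747.1927       2,988.7709
  4       287.50       237.4302       949.7207       4,748.6033
  5       287.50       226.3395     1,131.6976       6,790.1859
  6     5,287.50     3,968.2356    23,809.4137     166,665.8961
  Σ                  5,216.4085    27,434.6321     183,309.2076
P = 5,216.4085.
Convexity = Σ t(t+1)·PV / [P·(1+y)²] = 183,309.2076 / (5,216.4085 × 1.100401) = 31.93462.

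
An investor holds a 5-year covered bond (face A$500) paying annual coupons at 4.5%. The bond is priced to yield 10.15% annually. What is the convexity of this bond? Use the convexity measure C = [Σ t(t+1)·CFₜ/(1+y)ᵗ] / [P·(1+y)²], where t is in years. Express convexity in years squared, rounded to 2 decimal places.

21.64

With y = 0.1015:
  t   CF        PV=CF/(1+0.1015)^t    t·PV        t(t+1)·PV
  1        22.50        20.4267        20.4267          40.8534
  2        22.50        18.5444        37.0889         111.2666
  3        22.50        16.8356        50.5068         202.0274
  4        22.50        15.2843        61.1371         305.6853
  5       522.50       322.2284     1,611.1419       9,666.8514
  Σ                    393.3194     1,780.3014      10,326.6840
P = 393.3194.
Convexity = Σ t(t+1)·PV / [P·(1+y)²] = 10,326.6840 / (393.3194 × 1.213302) = 21.63947.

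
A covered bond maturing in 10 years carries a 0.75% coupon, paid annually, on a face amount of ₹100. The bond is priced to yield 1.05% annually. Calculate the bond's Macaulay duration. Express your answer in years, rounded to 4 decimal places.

Periodic yield y = 0.0105. Discount each cash flow and weight by its year:
  t   CF        PV=CF/(1+0.0105)^t    t·PV
  1         0.75         0.7422         0.7422
  2         0.75         0.7345         1.4690
  3         0.75         0.7269         2.1806
  4         0.75         0.7193         2.8772
  5         0.75         0.7118         3.5592
  6         0.75         0.7044         4.2266
  7         0.75         0.6971         4.8798
  8         0.75         0.6899         5.5190
  9         0.75         0.6827         6.1444
  10      100.75        90.7574       907.5736
  Σ                     97.1662       939.1717
Price P = Σ PV = 97.1662.
Macaulay duration = Σ(t·PV) / P = 939.1717 / 97.1662 = 9.66562 years.

9.6656 years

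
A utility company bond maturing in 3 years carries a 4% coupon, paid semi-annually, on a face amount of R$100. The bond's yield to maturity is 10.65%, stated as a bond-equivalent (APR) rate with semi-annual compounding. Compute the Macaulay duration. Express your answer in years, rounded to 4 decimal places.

Periodic yield y = 0.05325. Discount each cash flow and weight by its period:
  t   CF        PV=CF/(1+0.05325)^t    t·PV
  1         2.00         1.8989         1.8989
  2         2.00         1.8029         3.6058
  3         2.00         1.7117         5.1352
  4         2.00         1.6252         6.5008
  5         2.00         1.5430         7.7151
  6       102.00        74.7156       448.2937
  Σ                     83.2973       473.1494
Price P = Σ PV = 83.2973.
Macaulay duration = Σ(t·PV) / P = 473.1494 / 83.2973 = 5.68025 half-year periods.
In years: 5.68025 / 2 = 2.84012 years.

2.8401 years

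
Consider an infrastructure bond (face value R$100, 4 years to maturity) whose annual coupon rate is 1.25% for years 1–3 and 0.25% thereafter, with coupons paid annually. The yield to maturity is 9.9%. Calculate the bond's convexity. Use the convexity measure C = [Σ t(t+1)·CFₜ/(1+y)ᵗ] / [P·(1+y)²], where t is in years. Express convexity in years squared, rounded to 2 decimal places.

With y = 0.099:
  t   CF        PV=CF/(1+0.099)^t    t·PV        t(t+1)·PV
  1         1.25         1.1374         1.1374           2.2748
  2         1.25         1.0349         2.0699           6.2096
  3         1.25         0.9417         2.8251          11.3005
  4       100.25        68.7217       274.8866       1,374.4331
  Σ                     71.8357       280.9190       1,394.2180
P = 71.8357.
Convexity = Σ t(t+1)·PV / [P·(1+y)²] = 1,394.2180 / (71.8357 × 1.207801) = 16.06923.

16.07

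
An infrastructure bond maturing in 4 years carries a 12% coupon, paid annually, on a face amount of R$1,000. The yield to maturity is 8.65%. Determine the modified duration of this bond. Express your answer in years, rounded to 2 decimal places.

Periodic yield y = 0.0865. First find Macaulay duration:
  t   CF        PV=CF/(1+0.0865)^t    t·PV
  1       120.00       110.4464       110.4464
  2       120.00       101.6534       203.3067
  3       120.00        93.5604       280.6812
  4     1,120.00       803.7095     3,214.8380
  Σ                  1,109.3697     3,809.2723
P = 1,109.3697; Macaulay duration = 3,809.2723 / 1,109.3697 = 3.43373 years.
Modified duration = D_Mac / (1 + y) = 3.43373 / 1.0865 = 3.16036 years.

3.16 years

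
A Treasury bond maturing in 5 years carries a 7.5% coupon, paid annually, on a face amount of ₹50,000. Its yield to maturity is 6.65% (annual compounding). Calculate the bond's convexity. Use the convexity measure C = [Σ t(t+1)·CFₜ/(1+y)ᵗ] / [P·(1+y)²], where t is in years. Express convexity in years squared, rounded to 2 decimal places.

21.92

With y = 0.0665:
  t   CF        PV=CF/(1+0.0665)^t    t·PV        t(t+1)·PV
  1     3,750.00     3,516.1744     3,516.1744       7,032.3488
  2     3,750.00     3,296.9286     6,593.8573      19,781.5719
  3     3,750.00     3,091.3536     9,274.0609      37,096.2436
  4     3,750.00     2,898.5969    11,594.3877      57,971.9387
  5    53,750.00    38,955.9832   194,779.9159   1,168,679.4954
  Σ                 51,759.0368   225,758.3962   1,290,561.5984
P = 51,759.0368.
Convexity = Σ t(t+1)·PV / [P·(1+y)²] = 1,290,561.5984 / (51,759.0368 × 1.137422) = 21.92153.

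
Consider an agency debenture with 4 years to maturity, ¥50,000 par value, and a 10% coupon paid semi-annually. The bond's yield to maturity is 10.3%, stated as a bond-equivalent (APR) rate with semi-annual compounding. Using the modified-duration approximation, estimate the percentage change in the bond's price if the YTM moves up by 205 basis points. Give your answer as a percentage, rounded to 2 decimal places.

-6.61%

Periodic yield y = 0.0515. Modified duration first:
  t   CF        PV=CF/(1+0.0515)^t    t·PV
  1     2,500.00     2,377.5559     2,377.5559
  2     2,500.00     2,261.1088     4,522.2175
  3     2,500.00     2,150.3650     6,451.0949
  4     2,500.00     2,045.0451     8,180.1806
  5     2,500.00     1,944.8836     9,724.4182
  6     2,500.00     1,849.6278    11,097.7669
  7     2,500.00     1,759.0374    12,313.2617
  8    52,500.00    35,130.5612   281,044.4894
  Σ                 49,518.1848   335,710.9851
P = 49,518.1848; D_Mac = 6.77955 half-year periods = 3.38977 yrs; D_mod = 3.38977/(1+0.0515) = 3.22375 yrs.
ΔP/P ≈ -D_mod · Δy = -3.22375 × (+0.0205) = -0.066087 = -6.6087%.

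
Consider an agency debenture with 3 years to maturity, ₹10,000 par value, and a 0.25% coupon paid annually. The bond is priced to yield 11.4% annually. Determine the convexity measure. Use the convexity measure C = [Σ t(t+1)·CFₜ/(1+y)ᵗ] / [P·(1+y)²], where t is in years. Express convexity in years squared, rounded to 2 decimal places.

With y = 0.114:
  t   CF        PV=CF/(1+0.114)^t    t·PV        t(t+1)·PV
  1        25.00        22.4417        22.4417          44.8833
  2        25.00        20.1451        40.2902         120.8707
  3    10,025.00     7,251.5160    21,754.5480      87,018.1918
  Σ                  7,294.1027    21,817.2798      87,183.9458
P = 7,294.1027.
Convexity = Σ t(t+1)·PV / [P·(1+y)²] = 87,183.9458 / (7,294.1027 × 1.240996) = 9.63151.

9.63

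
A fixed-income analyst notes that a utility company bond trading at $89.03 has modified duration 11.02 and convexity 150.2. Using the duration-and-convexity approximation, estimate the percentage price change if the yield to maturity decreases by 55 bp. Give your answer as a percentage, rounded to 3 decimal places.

+6.288%

Duration effect: -D_mod·Δy = -11.02 × (-0.0055) = +0.060610
Convexity effect: ½·C·(Δy)² = 0.5 × 150.2 × (-0.0055)² = +0.002271775
ΔP/P ≈ +0.060610 + 0.002271775 = +0.062881775
= +6.2881775%.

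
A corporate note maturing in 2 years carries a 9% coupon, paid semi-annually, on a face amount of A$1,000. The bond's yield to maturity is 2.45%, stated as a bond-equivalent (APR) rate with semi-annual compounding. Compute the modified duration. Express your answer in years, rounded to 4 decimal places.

Periodic yield y = 0.01225. First find Macaulay duration:
  t   CF        PV=CF/(1+0.01225)^t    t·PV
  1        45.00        44.4554        44.4554
  2        45.00        43.9174        87.8349
  3        45.00        43.3860       130.1579
  4     1,045.00       995.3255     3,981.3022
  Σ                  1,127.0843     4,243.7503
P = 1,127.0843; Macaulay duration = 4,243.7503 / 1,127.0843 = 3.76525 half-year periods = 1.88262 years.
Modified duration = D_Mac / (1 + y) = 1.88262 / 1.01225 = 1.85984 years.

1.8598 years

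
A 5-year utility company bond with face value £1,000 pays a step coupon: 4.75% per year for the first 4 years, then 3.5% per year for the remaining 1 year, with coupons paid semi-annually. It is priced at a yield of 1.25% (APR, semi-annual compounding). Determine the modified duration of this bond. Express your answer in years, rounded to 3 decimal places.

4.523 years

Periodic yield y = 0.00625. First find Macaulay duration:
  t   CF        PV=CF/(1+0.00625)^t    t·PV
  1        23.75        23.6025        23.6025
  2        23.75        23.4559        46.9118
  3        23.75        23.3102        69.9306
  4        23.75        23.1654        92.6617
  5        23.75        23.0215       115.1076
  6        23.75        22.8785       137.2712
  7        23.75        22.7364       159.1550
  8        23.75        22.5952       180.7617
  9        17.50        16.5457       148.9113
  10    1,017.50       956.0387     9,560.3873
  Σ                  1,157.3501    10,534.7006
P = 1,157.3501; Macaulay duration = 10,534.7006 / 1,157.3501 = 9.10243 half-year periods = 4.55122 years.
Modified duration = D_Mac / (1 + y) = 4.55122 / 1.00625 = 4.52295 years.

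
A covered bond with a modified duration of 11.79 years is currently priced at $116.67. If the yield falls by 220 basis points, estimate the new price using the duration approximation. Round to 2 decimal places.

Duration approximation: ΔP/P ≈ -D_mod · Δy = -11.79 × (-0.022) = +0.259380.
New price ≈ 116.67 × (1 + 0.259380) = 146.9318646.

$146.93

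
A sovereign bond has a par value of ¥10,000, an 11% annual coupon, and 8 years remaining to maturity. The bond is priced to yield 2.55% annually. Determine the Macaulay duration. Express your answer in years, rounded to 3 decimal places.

Periodic yield y = 0.0255. Discount each cash flow and weight by its year:
  t   CF        PV=CF/(1+0.0255)^t    t·PV
  1     1,100.00     1,072.6475     1,072.6475
  2     1,100.00     1,045.9751     2,091.9502
  3     1,100.00     1,019.9660     3,059.8980
  4     1,100.00       994.6036     3,978.4144
  5     1,100.00       969.8719     4,849.3593
  6     1,100.00       945.7551     5,674.5307
  7     1,100.00       922.2380     6,455.6663
  8    11,100.00     9,074.8125    72,598.5001
  Σ                 16,045.8697    99,780.9665
Price P = Σ PV = 16,045.8697.
Macaulay duration = Σ(t·PV) / P = 99,780.9665 / 16,045.8697 = 6.21848 years.

6.218 years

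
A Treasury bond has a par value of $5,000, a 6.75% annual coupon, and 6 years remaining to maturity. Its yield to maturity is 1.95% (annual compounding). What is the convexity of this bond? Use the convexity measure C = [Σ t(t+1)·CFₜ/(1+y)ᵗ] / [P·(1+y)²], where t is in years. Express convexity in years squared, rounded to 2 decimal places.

With y = 0.0195:
  t   CF        PV=CF/(1+0.0195)^t    t·PV        t(t+1)·PV
  1       337.50       331.0446       331.0446         662.0893
  2       337.50       324.7127       649.4255       1,948.2764
  3       337.50       318.5019       955.5058       3,822.0233
  4       337.50       312.4099     1,249.6398       6,248.1990
  5       337.50       306.4345     1,532.1724       9,193.0343
  6     5,337.50     4,753.5110    28,521.0663     199,647.4639
  Σ                  6,346.6148    33,238.8544     221,521.0862
P = 6,346.6148.
Convexity = Σ t(t+1)·PV / [P·(1+y)²] = 221,521.0862 / (6,346.6148 × 1.039380) = 33.58137.

33.58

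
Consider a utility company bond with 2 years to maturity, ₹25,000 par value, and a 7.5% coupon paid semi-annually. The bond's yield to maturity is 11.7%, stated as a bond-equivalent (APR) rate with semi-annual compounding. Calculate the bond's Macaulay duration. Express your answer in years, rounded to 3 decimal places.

Periodic yield y = 0.0585. Discount each cash flow and weight by its period:
  t   CF        PV=CF/(1+0.0585)^t    t·PV
  1       937.50       885.6873       885.6873
  2       937.50       836.7381     1,673.4762
  3       937.50       790.4942     2,371.4826
  4    25,937.50    20,661.6340    82,646.5361
  Σ                 23,174.5536    87,577.1822
Price P = Σ PV = 23,174.5536.
Macaulay duration = Σ(t·PV) / P = 87,577.1822 / 23,174.5536 = 3.77902 half-year periods.
In years: 3.77902 / 2 = 1.88951 years.

1.890 years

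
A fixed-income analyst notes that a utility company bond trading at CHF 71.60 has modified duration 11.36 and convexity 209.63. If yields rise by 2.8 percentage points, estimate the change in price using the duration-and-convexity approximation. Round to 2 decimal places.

-CHF 16.89

Duration effect: -D_mod·Δy = -11.36 × (+0.028) = -0.318080
Convexity effect: ½·C·(Δy)² = 0.5 × 209.63 × (0.028)² = +0.08217496
ΔP/P ≈ -0.318080 + 0.08217496 = -0.23590504
ΔP ≈ 71.60 × (-0.23590504) = -16.890800864.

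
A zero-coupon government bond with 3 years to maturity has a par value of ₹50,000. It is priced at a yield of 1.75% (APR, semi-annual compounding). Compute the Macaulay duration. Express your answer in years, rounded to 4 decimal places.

A zero-coupon bond has a single cash flow at maturity, so its Macaulay duration equals its maturity: 3 years.
(Equivalently: 6 semi-annual periods ÷ 2 = 3 years.)

3.0000 years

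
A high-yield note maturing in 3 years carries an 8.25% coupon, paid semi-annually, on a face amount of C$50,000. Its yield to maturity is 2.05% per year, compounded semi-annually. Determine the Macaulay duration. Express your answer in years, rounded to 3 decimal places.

2.744 years

Periodic yield y = 0.01025. Discount each cash flow and weight by its period:
  t   CF        PV=CF/(1+0.01025)^t    t·PV
  1     2,062.50     2,041.5739     2,041.5739
  2     2,062.50     2,020.8601     4,041.7201
  3     2,062.50     2,000.3564     6,001.0692
  4     2,062.50     1,980.0608     7,920.2431
  5     2,062.50     1,959.9711     9,799.8554
  6    52,062.50    48,972.4537   293,834.7220
  Σ                 58,975.2758   323,639.1837
Price P = Σ PV = 58,975.2758.
Macaulay duration = Σ(t·PV) / P = 323,639.1837 / 58,975.2758 = 5.48771 half-year periods.
In years: 5.48771 / 2 = 2.74385 years.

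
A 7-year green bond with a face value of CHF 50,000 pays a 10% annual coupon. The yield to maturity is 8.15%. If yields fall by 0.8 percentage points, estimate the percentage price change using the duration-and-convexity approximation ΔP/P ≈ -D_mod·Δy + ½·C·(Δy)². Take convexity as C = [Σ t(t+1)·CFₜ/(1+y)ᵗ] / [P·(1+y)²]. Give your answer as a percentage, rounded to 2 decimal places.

+4.13%

With y = 0.0815:
  t   CF        PV=CF/(1+0.0815)^t    t·PV        t(t+1)·PV
  1     5,000.00     4,623.2085     4,623.2085       9,246.4170
  2     5,000.00     4,274.8114     8,549.6228      25,648.8683
  3     5,000.00     3,952.6689    11,858.0066      47,432.0264
  4     5,000.00     3,654.8025    14,619.2099      73,096.0493
  5     5,000.00     3,379.3828    16,896.9138     101,381.4831
  6     5,000.00     3,124.7182    18,748.3094     131,238.1658
  7    55,000.00    31,781.6926   222,471.8484   1,779,774.7869
  Σ                 54,791.2848   297,767.1193   2,167,817.7969
P = 54,791.2848; D_Mac = 5.43457 yrs; D_mod = 5.02503 yrs; C = 33.82659.
Duration effect: -5.02503 × (-0.008) = +0.040200
Convexity effect: 0.5 × 33.82659 × (-0.008)² = +0.0010825
ΔP/P ≈ +0.040200 + 0.0010825 = +0.041283 = +4.1283%.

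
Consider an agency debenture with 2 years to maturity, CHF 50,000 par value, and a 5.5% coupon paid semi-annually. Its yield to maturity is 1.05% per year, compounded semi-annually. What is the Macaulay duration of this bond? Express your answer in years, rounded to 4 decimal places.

Periodic yield y = 0.00525. Discount each cash flow and weight by its period:
  t   CF        PV=CF/(1+0.00525)^t    t·PV
  1     1,375.00     1,367.8190     1,367.8190
  2     1,375.00     1,360.6754     2,721.3508
  3     1,375.00     1,353.5692     4,060.7075
  4    51,375.00    50,310.1379   201,240.5516
  Σ                 54,392.2014   209,390.4289
Price P = Σ PV = 54,392.2014.
Macaulay duration = Σ(t·PV) / P = 209,390.4289 / 54,392.2014 = 3.84964 half-year periods.
In years: 3.84964 / 2 = 1.92482 years.

1.9248 years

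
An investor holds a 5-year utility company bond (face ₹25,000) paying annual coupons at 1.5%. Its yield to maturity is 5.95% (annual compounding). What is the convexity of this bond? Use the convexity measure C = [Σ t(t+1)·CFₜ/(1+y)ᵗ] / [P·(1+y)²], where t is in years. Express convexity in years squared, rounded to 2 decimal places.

25.56

With y = 0.0595:
  t   CF        PV=CF/(1+0.0595)^t    t·PV        t(t+1)·PV
  1       375.00       353.9405       353.9405         707.8811
  2       375.00       334.0637       668.1275       2,004.3825
  3       375.00       315.3032       945.9096       3,783.6385
  4       375.00       297.5962     1,190.3849       5,951.9246
  5    25,375.00    19,006.4604    95,032.3021     570,193.8127
  Σ                 20,307.3641    98,190.6647     582,641.6393
P = 20,307.3641.
Convexity = Σ t(t+1)·PV / [P·(1+y)²] = 582,641.6393 / (20,307.3641 × 1.122540) = 25.55913.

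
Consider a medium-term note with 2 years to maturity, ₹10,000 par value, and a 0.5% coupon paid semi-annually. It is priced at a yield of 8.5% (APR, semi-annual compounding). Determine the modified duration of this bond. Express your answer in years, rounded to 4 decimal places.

1.9106 years

Periodic yield y = 0.0425. First find Macaulay duration:
  t   CF        PV=CF/(1+0.0425)^t    t·PV
  1        25.00        23.9808        23.9808
  2        25.00        23.0032        46.0064
  3        25.00        22.0654        66.1962
  4    10,025.00     8,487.5066    33,950.0265
  Σ                  8,556.5560    34,086.2099
P = 8,556.5560; Macaulay duration = 34,086.2099 / 8,556.5560 = 3.98364 half-year periods = 1.99182 years.
Modified duration = D_Mac / (1 + y) = 1.99182 / 1.0425 = 1.91062 years.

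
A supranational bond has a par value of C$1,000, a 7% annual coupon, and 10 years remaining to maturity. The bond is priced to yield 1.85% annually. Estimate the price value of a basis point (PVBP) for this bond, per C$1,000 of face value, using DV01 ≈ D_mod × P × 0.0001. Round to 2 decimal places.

C$1.15

Periodic yield y = 0.0185.
  t   CF        PV=CF/(1+0.0185)^t    t·PV
  1        70.00        68.7285        68.7285
  2        70.00        67.4801       134.9603
  3        70.00        66.2544       198.7633
  4        70.00        65.0510       260.2040
  5        70.00        63.8694       319.3470
  6        70.00        62.7093       376.2557
  7        70.00        61.5702       430.9916
  8        70.00        60.4519       483.6150
  9        70.00        59.3538       534.1845
  10    1,070.00       890.7861     8,907.8613
  Σ                  1,466.2548    11,714.9111
P = 1,466.2548; D_Mac = 7.98968 yrs; D_mod = 7.84456 yrs.
DV01 ≈ 7.84456 × 1,466.2548 × 0.0001 = 1.150212.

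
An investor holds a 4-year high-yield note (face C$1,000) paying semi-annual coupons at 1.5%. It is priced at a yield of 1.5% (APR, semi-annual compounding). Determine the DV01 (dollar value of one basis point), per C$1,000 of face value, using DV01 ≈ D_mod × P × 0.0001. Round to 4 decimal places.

Periodic yield y = 0.0075.
  t   CF        PV=CF/(1+0.0075)^t    t·PV
  1         7.50         7.4442         7.4442
  2         7.50         7.3888        14.7775
  3         7.50         7.3337        22.0012
  4         7.50         7.2792        29.1166
  5         7.50         7.2250        36.1248
  6         7.50         7.1712        43.0271
  7         7.50         7.1178        49.8246
  8     1,007.50       949.0402     7,592.3217
  Σ                  1,000.0000     7,794.6378
P = 1,000.0000; D_Mac = 7.79464 half-year periods = 3.89732 yrs; D_mod = 3.86831 yrs.
DV01 ≈ 3.86831 × 1,000.0000 × 0.0001 = 0.386831.

C$0.3868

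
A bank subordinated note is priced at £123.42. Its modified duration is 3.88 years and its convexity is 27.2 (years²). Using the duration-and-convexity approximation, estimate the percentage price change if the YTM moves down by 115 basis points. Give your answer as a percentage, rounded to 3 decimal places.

+4.642%

Duration effect: -D_mod·Δy = -3.88 × (-0.0115) = +0.044620
Convexity effect: ½·C·(Δy)² = 0.5 × 27.2 × (-0.0115)² = +0.0017986
ΔP/P ≈ +0.044620 + 0.0017986 = +0.0464186
= +4.64186%.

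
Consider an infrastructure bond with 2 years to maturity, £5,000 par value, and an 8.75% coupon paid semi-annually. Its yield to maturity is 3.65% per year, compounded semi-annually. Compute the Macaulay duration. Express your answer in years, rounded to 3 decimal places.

Periodic yield y = 0.01825. Discount each cash flow and weight by its period:
  t   CF        PV=CF/(1+0.01825)^t    t·PV
  1       218.75       214.8294       214.8294
  2       218.75       210.9790       421.9580
  3       218.75       207.1976       621.5929
  4     5,218.75     4,854.5482    19,418.1928
  Σ                  5,487.5542    20,676.5731
Price P = Σ PV = 5,487.5542.
Macaulay duration = Σ(t·PV) / P = 20,676.5731 / 5,487.5542 = 3.76790 half-year periods.
In years: 3.76790 / 2 = 1.88395 years.

1.884 years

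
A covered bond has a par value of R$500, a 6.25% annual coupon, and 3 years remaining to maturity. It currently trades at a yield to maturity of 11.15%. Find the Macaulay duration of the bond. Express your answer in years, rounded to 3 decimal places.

2.815 years

Periodic yield y = 0.1115. Discount each cash flow and weight by its year:
  t   CF        PV=CF/(1+0.1115)^t    t·PV
  1        31.25        28.1152        28.1152
  2        31.25        25.2948        50.5896
  3       531.25       386.8749     1,160.6247
  Σ                    440.2848     1,239.3294
Price P = Σ PV = 440.2848.
Macaulay duration = Σ(t·PV) / P = 1,239.3294 / 440.2848 = 2.81484 years.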